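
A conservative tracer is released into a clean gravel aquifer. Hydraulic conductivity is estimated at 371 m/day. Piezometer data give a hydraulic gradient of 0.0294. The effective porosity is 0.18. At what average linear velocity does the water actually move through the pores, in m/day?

Hydraulic gradient i = 0.0294.
Darcy flux q = K · i = 371.0 × 0.02940 = 10.91 m/day.
Seepage velocity v = q / n_e = 10.91 / 0.18 = 60.60 m/day.

60.6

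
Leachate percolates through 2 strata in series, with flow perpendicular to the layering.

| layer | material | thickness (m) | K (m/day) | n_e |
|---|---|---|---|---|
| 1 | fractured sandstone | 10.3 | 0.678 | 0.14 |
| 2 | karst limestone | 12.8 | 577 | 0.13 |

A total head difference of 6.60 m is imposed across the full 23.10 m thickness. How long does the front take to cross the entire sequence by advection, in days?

7.16

With flow normal to the layers, continuity requires the same specific discharge q through every layer.
Σ(b_i/K_i) = 10.3/0.678 + 12.8/577 = 15.21 d.
q = Δh / Σ(b_i/K_i) = 6.60 / 15.21 = 0.4338 m/day.
In each layer the seepage velocity is v_i = q/n_i, so the layer transit time is t_i = b_i·n_i / q:
  layer 1 (fractured sandstone): t_1 = 10.3 × 0.14 / 0.4338 = 3.324 d
  layer 2 (karst limestone): t_2 = 12.8 × 0.13 / 0.4338 = 3.836 d
Total t = Σ t_i = 7.160 days.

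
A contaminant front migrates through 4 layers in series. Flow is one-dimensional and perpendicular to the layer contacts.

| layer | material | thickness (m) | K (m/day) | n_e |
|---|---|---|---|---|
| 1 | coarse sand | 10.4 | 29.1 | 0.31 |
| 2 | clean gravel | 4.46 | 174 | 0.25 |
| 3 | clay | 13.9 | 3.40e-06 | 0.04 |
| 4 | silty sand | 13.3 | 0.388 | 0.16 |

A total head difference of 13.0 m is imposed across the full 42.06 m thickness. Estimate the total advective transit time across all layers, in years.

With flow normal to the layers, continuity requires the same specific discharge q through every layer.
Σ(b_i/K_i) = 10.4/29.1 + 4.46/174 + 13.9/3.40e-06 + 13.3/0.388 = 4.088e+06 d.
q = Δh / Σ(b_i/K_i) = 13.0 / 4.088e+06 = 3.180e-06 m/day.
In each layer the seepage velocity is v_i = q/n_i, so the layer transit time is t_i = b_i·n_i / q:
  layer 1 (coarse sand): t_1 = 10.4 × 0.31 / 3.180e-06 = 1.014e+06 d
  layer 2 (clean gravel): t_2 = 4.46 × 0.25 / 3.180e-06 = 3.506e+05 d
  layer 3 (clay): t_3 = 13.9 × 0.04 / 3.180e-06 = 1.749e+05 d
  layer 4 (silty sand): t_4 = 13.3 × 0.16 / 3.180e-06 = 6.692e+05 d
Total t = Σ t_i = 2.209e+06 days = 6047 years.

6050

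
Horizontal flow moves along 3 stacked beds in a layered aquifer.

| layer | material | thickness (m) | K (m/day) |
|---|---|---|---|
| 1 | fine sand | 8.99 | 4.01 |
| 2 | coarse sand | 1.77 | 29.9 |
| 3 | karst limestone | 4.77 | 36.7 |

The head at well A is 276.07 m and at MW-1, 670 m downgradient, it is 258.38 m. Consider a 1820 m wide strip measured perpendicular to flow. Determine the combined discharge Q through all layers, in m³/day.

12700

Flow is parallel to layering, so each bed carries its own Darcy discharge and the transmissivities add.
Σ(K_i·b_i) = 4.01×8.99 + 29.9×1.77 + 36.7×4.77 = 264.0 m²/day.
Hydraulic gradient i = (276.07 − 258.38) / 670 = 17.69 / 670 = 0.02640.
Q = Σ(K_i·b_i) · W · i = 264.0 × 1820 × 0.02640 = 12688 m³/day.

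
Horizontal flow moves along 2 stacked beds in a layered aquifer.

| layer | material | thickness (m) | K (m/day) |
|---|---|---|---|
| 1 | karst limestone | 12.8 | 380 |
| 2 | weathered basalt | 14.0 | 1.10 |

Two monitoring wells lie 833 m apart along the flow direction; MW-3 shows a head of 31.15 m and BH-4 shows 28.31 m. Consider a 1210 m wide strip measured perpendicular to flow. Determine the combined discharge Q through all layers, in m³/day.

20100

Flow is parallel to layering, so each bed carries its own Darcy discharge and the transmissivities add.
Σ(K_i·b_i) = 380×12.8 + 1.10×14.0 = 4879 m²/day.
Hydraulic gradient i = (31.15 − 28.31) / 833 = 2.84 / 833 = 0.003409.
Q = Σ(K_i·b_i) · W · i = 4879 × 1210 × 0.003409 = 20129 m³/day.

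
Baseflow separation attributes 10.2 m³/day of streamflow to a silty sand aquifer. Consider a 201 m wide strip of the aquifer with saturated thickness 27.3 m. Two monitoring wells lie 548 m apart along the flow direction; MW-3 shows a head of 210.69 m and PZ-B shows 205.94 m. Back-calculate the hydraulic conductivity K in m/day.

0.214

Cross-sectional area A = 201 × 27.3 = 5487 m².
Hydraulic gradient i = (210.69 − 205.94) / 548 = 4.75 / 548 = 0.008668.
From Q = K·A·i, K = Q / (A·i) = 10.2 / (5487 × 0.008668) = 0.2145 m/day.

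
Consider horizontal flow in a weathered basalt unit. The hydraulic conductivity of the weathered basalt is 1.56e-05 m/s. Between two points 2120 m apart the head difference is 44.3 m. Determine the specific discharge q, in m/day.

0.0282

Convert K: 1.56e-05 m/s × 86400 = 1.348 m/day.
Hydraulic gradient i = Δh / L = 44.3 / 2120 = 0.02090.
Specific discharge q = K · i = 1.348 × 0.02090 = 0.02816 m/day.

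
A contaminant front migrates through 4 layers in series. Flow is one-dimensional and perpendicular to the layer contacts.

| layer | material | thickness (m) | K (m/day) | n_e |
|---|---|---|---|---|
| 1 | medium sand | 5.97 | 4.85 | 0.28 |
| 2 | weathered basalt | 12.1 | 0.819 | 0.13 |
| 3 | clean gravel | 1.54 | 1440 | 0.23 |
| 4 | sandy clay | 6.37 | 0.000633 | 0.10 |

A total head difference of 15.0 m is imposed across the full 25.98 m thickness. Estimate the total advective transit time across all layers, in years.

With flow normal to the layers, continuity requires the same specific discharge q through every layer.
Σ(b_i/K_i) = 5.97/4.85 + 12.1/0.819 + 1.54/1440 + 6.37/0.000633 = 10079 d.
q = Δh / Σ(b_i/K_i) = 15.0 / 10079 = 0.001488 m/day.
In each layer the seepage velocity is v_i = q/n_i, so the layer transit time is t_i = b_i·n_i / q:
  layer 1 (medium sand): t_1 = 5.97 × 0.28 / 0.001488 = 1123 d
  layer 2 (weathered basalt): t_2 = 12.1 × 0.13 / 0.001488 = 1057 d
  layer 3 (clean gravel): t_3 = 1.54 × 0.23 / 0.001488 = 238.0 d
  layer 4 (sandy clay): t_4 = 6.37 × 0.10 / 0.001488 = 428.0 d
Total t = Σ t_i = 2846 days = 7.793 years.

7.79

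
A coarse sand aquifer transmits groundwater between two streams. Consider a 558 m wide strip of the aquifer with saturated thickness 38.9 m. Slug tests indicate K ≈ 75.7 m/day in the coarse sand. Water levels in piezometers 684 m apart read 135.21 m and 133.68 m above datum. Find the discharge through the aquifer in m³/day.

Cross-sectional area A = 558 × 38.9 = 21706 m².
Hydraulic gradient i = (135.21 − 133.68) / 684 = 1.53 / 684 = 0.002237.
Darcy's law: Q = K · A · i = 75.70 × 21706 × 0.002237 = 3675 m³/day.

3680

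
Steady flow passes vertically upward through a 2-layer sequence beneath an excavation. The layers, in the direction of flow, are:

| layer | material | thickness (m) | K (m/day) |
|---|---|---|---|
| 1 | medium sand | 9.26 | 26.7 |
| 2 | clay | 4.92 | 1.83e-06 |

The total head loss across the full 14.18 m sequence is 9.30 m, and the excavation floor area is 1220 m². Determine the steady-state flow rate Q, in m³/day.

0.00422

Flow is perpendicular to layering, so the layers act in series and the equivalent K is the thickness-weighted harmonic mean.
Total thickness L = 9.26 + 4.92 = 14.18 m.
Σ(b_i/K_i) = 9.26/26.7 + 4.92/1.83e-06 = 2.689e+06 d.
K_eq = L / Σ(b_i/K_i) = 14.18 / 2.689e+06 = 5.274e-06 m/day.
Q = K_eq · A · (Δh/L) = 5.274e-06 × 1220 × (9.30/14.18) = 0.004220 m³/day.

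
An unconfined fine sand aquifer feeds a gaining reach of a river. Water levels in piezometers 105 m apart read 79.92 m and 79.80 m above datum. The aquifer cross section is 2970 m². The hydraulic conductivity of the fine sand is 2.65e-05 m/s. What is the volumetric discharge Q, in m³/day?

Convert K: 2.65e-05 m/s × 86400 = 2.290 m/day.
Hydraulic gradient i = (79.92 − 79.80) / 105 = 0.12 / 105 = 0.001143.
Darcy's law: Q = K · A · i = 2.290 × 2970 × 0.001143 = 7.772 m³/day.

7.77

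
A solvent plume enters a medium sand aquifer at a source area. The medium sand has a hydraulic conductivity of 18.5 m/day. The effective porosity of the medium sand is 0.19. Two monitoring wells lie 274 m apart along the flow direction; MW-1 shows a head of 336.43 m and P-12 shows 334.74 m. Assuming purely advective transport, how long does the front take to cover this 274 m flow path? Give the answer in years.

1.25

Hydraulic gradient i = (336.43 − 334.74) / 274 = 1.69 / 274 = 0.006168.
Darcy flux q = K · i = 18.50 × 0.006168 = 0.1141 m/day.
Seepage velocity v = q / n_e = 0.1141 / 0.19 = 0.6006 m/day.
Travel time t = L / v = 274 / 0.6006 = 456.2 days = 1.249 years.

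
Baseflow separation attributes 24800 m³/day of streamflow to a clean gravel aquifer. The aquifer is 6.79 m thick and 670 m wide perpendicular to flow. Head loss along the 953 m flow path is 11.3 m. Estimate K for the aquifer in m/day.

460

Cross-sectional area A = 670 × 6.79 = 4549 m².
Hydraulic gradient i = Δh / L = 11.3 / 953 = 0.01186.
From Q = K·A·i, K = Q / (A·i) = 24800 / (4549 × 0.01186) = 459.7 m/day.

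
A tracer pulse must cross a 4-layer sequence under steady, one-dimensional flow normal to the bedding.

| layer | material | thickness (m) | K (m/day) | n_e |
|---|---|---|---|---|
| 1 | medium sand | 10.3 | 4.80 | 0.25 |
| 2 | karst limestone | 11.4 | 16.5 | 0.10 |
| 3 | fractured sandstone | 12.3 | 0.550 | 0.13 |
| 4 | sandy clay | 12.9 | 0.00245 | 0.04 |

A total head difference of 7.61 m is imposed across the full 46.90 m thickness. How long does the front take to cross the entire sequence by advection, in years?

11.1

With flow normal to the layers, continuity requires the same specific discharge q through every layer.
Σ(b_i/K_i) = 10.3/4.80 + 11.4/16.5 + 12.3/0.550 + 12.9/0.00245 = 5291 d.
q = Δh / Σ(b_i/K_i) = 7.61 / 5291 = 0.001438 m/day.
In each layer the seepage velocity is v_i = q/n_i, so the layer transit time is t_i = b_i·n_i / q:
  layer 1 (medium sand): t_1 = 10.3 × 0.25 / 0.001438 = 1790 d
  layer 2 (karst limestone): t_2 = 11.4 × 0.10 / 0.001438 = 792.5 d
  layer 3 (fractured sandstone): t_3 = 12.3 × 0.13 / 0.001438 = 1112 d
  layer 4 (sandy clay): t_4 = 12.9 × 0.04 / 0.001438 = 358.7 d
Total t = Σ t_i = 4053 days = 11.10 years.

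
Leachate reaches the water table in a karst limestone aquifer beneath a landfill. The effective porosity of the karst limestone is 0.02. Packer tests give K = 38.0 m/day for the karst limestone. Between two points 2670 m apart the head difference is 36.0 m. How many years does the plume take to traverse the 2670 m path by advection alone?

0.285

Hydraulic gradient i = Δh / L = 36.0 / 2670 = 0.01348.
Darcy flux q = K · i = 38.00 × 0.01348 = 0.5124 m/day.
Seepage velocity v = q / n_e = 0.5124 / 0.02 = 25.62 m/day.
Travel time t = L / v = 2670 / 25.62 = 104.2 days = 0.2853 years.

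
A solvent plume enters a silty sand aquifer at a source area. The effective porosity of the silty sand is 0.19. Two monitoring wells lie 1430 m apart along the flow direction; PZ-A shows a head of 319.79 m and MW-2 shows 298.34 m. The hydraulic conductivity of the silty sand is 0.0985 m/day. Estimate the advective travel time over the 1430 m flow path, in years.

503

Hydraulic gradient i = (319.79 − 298.34) / 1430 = 21.45 / 1430 = 0.01500.
Darcy flux q = K · i = 0.09850 × 0.01500 = 0.001478 m/day.
Seepage velocity v = q / n_e = 0.001478 / 0.19 = 0.007776 m/day.
Travel time t = L / v = 1430 / 0.007776 = 1.839e+05 days = 503.5 years.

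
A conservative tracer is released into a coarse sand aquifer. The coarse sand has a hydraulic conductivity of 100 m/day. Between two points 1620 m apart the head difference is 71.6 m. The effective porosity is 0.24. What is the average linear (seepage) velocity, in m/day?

18.4

Hydraulic gradient i = Δh / L = 71.6 / 1620 = 0.04420.
Darcy flux q = K · i = 100.0 × 0.04420 = 4.420 m/day.
Seepage velocity v = q / n_e = 4.420 / 0.24 = 18.42 m/day.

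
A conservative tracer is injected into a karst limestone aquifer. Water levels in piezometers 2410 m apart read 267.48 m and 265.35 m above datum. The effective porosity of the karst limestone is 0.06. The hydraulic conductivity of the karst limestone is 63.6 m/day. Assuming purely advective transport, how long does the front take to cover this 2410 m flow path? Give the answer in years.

7.04

Hydraulic gradient i = (267.48 − 265.35) / 2410 = 2.13 / 2410 = 0.0008838.
Darcy flux q = K · i = 63.60 × 0.0008838 = 0.05621 m/day.
Seepage velocity v = q / n_e = 0.05621 / 0.06 = 0.9368 m/day.
Travel time t = L / v = 2410 / 0.9368 = 2572 days = 7.043 years.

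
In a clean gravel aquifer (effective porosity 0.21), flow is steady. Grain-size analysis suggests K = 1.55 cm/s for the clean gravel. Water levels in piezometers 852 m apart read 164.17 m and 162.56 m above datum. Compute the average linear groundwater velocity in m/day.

12.1

Convert K: 1.55 cm/s × 864 = 1339 m/day.
Hydraulic gradient i = (164.17 − 162.56) / 852 = 1.61 / 852 = 0.001890.
Darcy flux q = K · i = 1339 × 0.001890 = 2.531 m/day.
Seepage velocity v = q / n_e = 2.531 / 0.21 = 12.05 m/day.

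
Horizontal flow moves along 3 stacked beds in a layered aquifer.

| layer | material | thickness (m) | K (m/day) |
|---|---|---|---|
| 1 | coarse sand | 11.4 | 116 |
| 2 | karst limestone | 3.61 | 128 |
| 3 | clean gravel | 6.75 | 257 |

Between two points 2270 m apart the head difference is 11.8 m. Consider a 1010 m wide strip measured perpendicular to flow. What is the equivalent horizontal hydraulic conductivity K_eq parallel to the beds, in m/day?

162

Flow is parallel to layering, so each bed carries its own Darcy discharge and the transmissivities add.
Σ(K_i·b_i) = 116×11.4 + 128×3.61 + 257×6.75 = 3519 m²/day.
Total thickness b = 21.76 m, so K_eq = Σ(K_i·b_i)/b = 161.7 m/day.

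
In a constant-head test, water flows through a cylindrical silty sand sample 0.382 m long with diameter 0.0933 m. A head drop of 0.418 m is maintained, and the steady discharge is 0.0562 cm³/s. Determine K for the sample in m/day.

0.649

Cross-sectional area A = π·(d/2)² = π × (0.0933/2)² = 0.006837 m².
Convert discharge: 0.0562 cm³/s = 5.620e-08 m³/s.
Darcy's law rearranged: K = Q·L / (A·Δh) = 5.620e-08 × 0.382 / (0.006837 × 0.418) = 7.512e-06 m/s = 0.6491 m/day.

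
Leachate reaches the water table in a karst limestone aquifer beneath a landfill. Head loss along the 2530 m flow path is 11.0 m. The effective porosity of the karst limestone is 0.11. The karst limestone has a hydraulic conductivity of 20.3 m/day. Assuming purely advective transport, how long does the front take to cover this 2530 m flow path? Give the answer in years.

Hydraulic gradient i = Δh / L = 11.0 / 2530 = 0.004348.
Darcy flux q = K · i = 20.30 × 0.004348 = 0.08826 m/day.
Seepage velocity v = q / n_e = 0.08826 / 0.11 = 0.8024 m/day.
Travel time t = L / v = 2530 / 0.8024 = 3153 days = 8.633 years.

8.63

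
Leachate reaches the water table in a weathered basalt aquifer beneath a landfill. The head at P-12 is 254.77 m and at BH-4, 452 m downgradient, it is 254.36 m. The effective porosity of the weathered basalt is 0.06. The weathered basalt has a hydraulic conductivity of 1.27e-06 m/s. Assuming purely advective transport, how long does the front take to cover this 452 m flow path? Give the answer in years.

Convert K: 1.27e-06 m/s × 86400 = 0.1097 m/day.
Hydraulic gradient i = (254.77 − 254.36) / 452 = 0.41 / 452 = 0.0009071.
Darcy flux q = K · i = 0.1097 × 0.0009071 = 9.953e-05 m/day.
Seepage velocity v = q / n_e = 9.953e-05 / 0.06 = 0.001659 m/day.
Travel time t = L / v = 452 / 0.001659 = 2.725e+05 days = 746.0 years.

746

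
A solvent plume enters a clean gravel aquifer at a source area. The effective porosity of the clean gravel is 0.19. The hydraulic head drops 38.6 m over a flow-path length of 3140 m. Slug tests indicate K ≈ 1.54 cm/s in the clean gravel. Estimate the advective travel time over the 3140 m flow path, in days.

Convert K: 1.54 cm/s × 864 = 1331 m/day.
Hydraulic gradient i = Δh / L = 38.6 / 3140 = 0.01229.
Darcy flux q = K · i = 1331 × 0.01229 = 16.36 m/day.
Seepage velocity v = q / n_e = 16.36 / 0.19 = 86.09 m/day.
Travel time t = L / v = 3140 / 86.09 = 36.47 days.

36.5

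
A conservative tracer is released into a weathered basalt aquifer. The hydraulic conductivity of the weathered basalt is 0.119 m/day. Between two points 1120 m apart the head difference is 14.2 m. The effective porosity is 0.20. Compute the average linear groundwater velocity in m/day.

Hydraulic gradient i = Δh / L = 14.2 / 1120 = 0.01268.
Darcy flux q = K · i = 0.1190 × 0.01268 = 0.001509 m/day.
Seepage velocity v = q / n_e = 0.001509 / 0.20 = 0.007544 m/day.

0.00754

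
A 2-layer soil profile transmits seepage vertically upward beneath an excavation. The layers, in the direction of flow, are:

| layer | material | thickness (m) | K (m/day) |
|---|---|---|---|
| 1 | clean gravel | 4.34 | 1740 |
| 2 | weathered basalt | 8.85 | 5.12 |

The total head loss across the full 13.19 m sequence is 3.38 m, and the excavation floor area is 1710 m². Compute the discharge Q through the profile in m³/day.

3340

Flow is perpendicular to layering, so the layers act in series and the equivalent K is the thickness-weighted harmonic mean.
Total thickness L = 4.34 + 8.85 = 13.19 m.
Σ(b_i/K_i) = 4.34/1740 + 8.85/5.12 = 1.731 d.
K_eq = L / Σ(b_i/K_i) = 13.19 / 1.731 = 7.620 m/day.
Q = K_eq · A · (Δh/L) = 7.620 × 1710 × (3.38/13.19) = 3339 m³/day.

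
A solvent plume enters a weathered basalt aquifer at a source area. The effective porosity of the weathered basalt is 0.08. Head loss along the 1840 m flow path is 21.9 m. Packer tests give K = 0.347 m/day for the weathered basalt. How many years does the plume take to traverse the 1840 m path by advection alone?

97.6

Hydraulic gradient i = Δh / L = 21.9 / 1840 = 0.01190.
Darcy flux q = K · i = 0.3470 × 0.01190 = 0.004130 m/day.
Seepage velocity v = q / n_e = 0.004130 / 0.08 = 0.05163 m/day.
Travel time t = L / v = 1840 / 0.05163 = 35641 days = 97.58 years.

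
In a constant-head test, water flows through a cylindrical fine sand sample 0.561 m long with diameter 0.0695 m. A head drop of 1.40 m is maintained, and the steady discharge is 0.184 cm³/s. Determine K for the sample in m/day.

1.68

Cross-sectional area A = π·(d/2)² = π × (0.0695/2)² = 0.003794 m².
Convert discharge: 0.184 cm³/s = 1.840e-07 m³/s.
Darcy's law rearranged: K = Q·L / (A·Δh) = 1.840e-07 × 0.561 / (0.003794 × 1.40) = 1.944e-05 m/s = 1.679 m/day.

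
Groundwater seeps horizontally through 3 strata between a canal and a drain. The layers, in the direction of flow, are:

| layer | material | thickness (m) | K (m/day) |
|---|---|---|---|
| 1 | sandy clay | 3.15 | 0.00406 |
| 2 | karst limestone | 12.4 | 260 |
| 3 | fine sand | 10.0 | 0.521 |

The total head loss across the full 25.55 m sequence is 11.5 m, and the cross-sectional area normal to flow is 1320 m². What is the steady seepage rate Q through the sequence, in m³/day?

Flow is perpendicular to layering, so the layers act in series and the equivalent K is the thickness-weighted harmonic mean.
Total thickness L = 3.15 + 12.4 + 10.0 = 25.55 m.
Σ(b_i/K_i) = 3.15/0.00406 + 12.4/260 + 10.0/0.521 = 795.1 d.
K_eq = L / Σ(b_i/K_i) = 25.55 / 795.1 = 0.03213 m/day.
Q = K_eq · A · (Δh/L) = 0.03213 × 1320 × (11.5/25.55) = 19.09 m³/day.

19.1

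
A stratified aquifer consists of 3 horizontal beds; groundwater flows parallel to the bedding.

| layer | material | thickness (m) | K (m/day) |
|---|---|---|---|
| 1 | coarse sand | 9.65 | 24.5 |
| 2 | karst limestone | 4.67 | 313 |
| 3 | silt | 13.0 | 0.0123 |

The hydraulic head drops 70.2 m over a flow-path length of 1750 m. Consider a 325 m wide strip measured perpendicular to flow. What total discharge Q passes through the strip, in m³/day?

Flow is parallel to layering, so each bed carries its own Darcy discharge and the transmissivities add.
Σ(K_i·b_i) = 24.5×9.65 + 313×4.67 + 0.0123×13.0 = 1698 m²/day.
Hydraulic gradient i = Δh / L = 70.2 / 1750 = 0.04011.
Q = Σ(K_i·b_i) · W · i = 1698 × 325 × 0.04011 = 22141 m³/day.

22100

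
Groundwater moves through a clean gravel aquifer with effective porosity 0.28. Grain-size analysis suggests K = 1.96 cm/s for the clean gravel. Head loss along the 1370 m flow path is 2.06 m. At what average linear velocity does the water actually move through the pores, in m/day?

Convert K: 1.96 cm/s × 864 = 1693 m/day.
Hydraulic gradient i = Δh / L = 2.06 / 1370 = 0.001504.
Darcy flux q = K · i = 1693 × 0.001504 = 2.546 m/day.
Seepage velocity v = q / n_e = 2.546 / 0.28 = 9.094 m/day.

9.09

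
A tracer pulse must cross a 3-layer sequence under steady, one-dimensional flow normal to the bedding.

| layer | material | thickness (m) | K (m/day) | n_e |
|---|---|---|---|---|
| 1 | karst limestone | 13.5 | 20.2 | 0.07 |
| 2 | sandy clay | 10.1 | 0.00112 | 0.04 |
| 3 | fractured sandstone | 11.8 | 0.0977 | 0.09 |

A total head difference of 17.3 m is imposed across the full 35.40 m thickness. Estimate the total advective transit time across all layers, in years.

With flow normal to the layers, continuity requires the same specific discharge q through every layer.
Σ(b_i/K_i) = 13.5/20.2 + 10.1/0.00112 + 11.8/0.0977 = 9139 d.
q = Δh / Σ(b_i/K_i) = 17.3 / 9139 = 0.001893 m/day.
In each layer the seepage velocity is v_i = q/n_i, so the layer transit time is t_i = b_i·n_i / q:
  layer 1 (karst limestone): t_1 = 13.5 × 0.07 / 0.001893 = 499.2 d
  layer 2 (sandy clay): t_2 = 10.1 × 0.04 / 0.001893 = 213.4 d
  layer 3 (fractured sandstone): t_3 = 11.8 × 0.09 / 0.001893 = 561.0 d
Total t = Σ t_i = 1274 days = 3.487 years.

3.49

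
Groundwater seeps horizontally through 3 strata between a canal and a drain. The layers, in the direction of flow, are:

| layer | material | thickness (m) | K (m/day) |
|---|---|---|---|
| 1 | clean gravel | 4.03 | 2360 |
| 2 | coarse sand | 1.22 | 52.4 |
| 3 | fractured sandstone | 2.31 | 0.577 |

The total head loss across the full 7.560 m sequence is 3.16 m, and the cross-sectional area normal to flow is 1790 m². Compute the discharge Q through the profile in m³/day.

Flow is perpendicular to layering, so the layers act in series and the equivalent K is the thickness-weighted harmonic mean.
Total thickness L = 4.03 + 1.22 + 2.31 = 7.560 m.
Σ(b_i/K_i) = 4.03/2360 + 1.22/52.4 + 2.31/0.577 = 4.028 d.
K_eq = L / Σ(b_i/K_i) = 7.560 / 4.028 = 1.877 m/day.
Q = K_eq · A · (Δh/L) = 1.877 × 1790 × (3.16/7.560) = 1404 m³/day.

1400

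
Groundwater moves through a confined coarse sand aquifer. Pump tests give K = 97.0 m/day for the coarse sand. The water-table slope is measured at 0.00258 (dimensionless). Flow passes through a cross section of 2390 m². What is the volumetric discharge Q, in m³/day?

Hydraulic gradient i = 0.00258.
Darcy's law: Q = K · A · i = 97.00 × 2390 × 0.002580 = 598.1 m³/day.

598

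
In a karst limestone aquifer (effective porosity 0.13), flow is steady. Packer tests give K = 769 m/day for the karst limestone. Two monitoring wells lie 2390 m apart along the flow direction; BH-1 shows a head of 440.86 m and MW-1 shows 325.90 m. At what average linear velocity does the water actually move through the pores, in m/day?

Hydraulic gradient i = (440.86 − 325.90) / 2390 = 114.96 / 2390 = 0.04810.
Darcy flux q = K · i = 769.0 × 0.04810 = 36.99 m/day.
Seepage velocity v = q / n_e = 36.99 / 0.13 = 284.5 m/day.

285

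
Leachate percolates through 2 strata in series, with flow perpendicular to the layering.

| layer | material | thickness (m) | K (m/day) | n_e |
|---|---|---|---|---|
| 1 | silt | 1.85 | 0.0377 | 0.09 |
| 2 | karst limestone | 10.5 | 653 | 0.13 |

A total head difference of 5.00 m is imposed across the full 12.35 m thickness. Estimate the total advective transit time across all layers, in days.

15.0

With flow normal to the layers, continuity requires the same specific discharge q through every layer.
Σ(b_i/K_i) = 1.85/0.0377 + 10.5/653 = 49.09 d.
q = Δh / Σ(b_i/K_i) = 5.00 / 49.09 = 0.1019 m/day.
In each layer the seepage velocity is v_i = q/n_i, so the layer transit time is t_i = b_i·n_i / q:
  layer 1 (silt): t_1 = 1.85 × 0.09 / 0.1019 = 1.635 d
  layer 2 (karst limestone): t_2 = 10.5 × 0.13 / 0.1019 = 13.40 d
Total t = Σ t_i = 15.04 days.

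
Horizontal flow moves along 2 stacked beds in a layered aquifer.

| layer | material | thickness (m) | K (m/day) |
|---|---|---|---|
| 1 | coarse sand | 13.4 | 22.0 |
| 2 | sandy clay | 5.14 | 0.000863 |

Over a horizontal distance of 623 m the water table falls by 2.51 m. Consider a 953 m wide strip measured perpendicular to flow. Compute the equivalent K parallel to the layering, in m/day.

Flow is parallel to layering, so each bed carries its own Darcy discharge and the transmissivities add.
Σ(K_i·b_i) = 22.0×13.4 + 0.000863×5.14 = 294.8 m²/day.
Total thickness b = 18.54 m, so K_eq = Σ(K_i·b_i)/b = 15.90 m/day.

15.9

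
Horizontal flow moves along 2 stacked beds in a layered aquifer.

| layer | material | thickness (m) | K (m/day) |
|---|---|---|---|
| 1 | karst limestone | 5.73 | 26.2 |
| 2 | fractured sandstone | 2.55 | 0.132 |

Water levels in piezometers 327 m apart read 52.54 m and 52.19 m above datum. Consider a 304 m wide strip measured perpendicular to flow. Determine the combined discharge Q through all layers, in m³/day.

Flow is parallel to layering, so each bed carries its own Darcy discharge and the transmissivities add.
Σ(K_i·b_i) = 26.2×5.73 + 0.132×2.55 = 150.5 m²/day.
Hydraulic gradient i = (52.54 − 52.19) / 327 = 0.35 / 327 = 0.001070.
Q = Σ(K_i·b_i) · W · i = 150.5 × 304 × 0.001070 = 48.96 m³/day.

49.0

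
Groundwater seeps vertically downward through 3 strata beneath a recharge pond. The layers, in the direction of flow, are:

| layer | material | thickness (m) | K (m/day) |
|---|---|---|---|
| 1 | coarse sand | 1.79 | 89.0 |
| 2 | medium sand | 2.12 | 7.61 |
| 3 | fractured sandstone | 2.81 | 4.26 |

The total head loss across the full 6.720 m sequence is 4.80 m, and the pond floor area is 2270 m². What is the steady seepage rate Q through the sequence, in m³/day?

Flow is perpendicular to layering, so the layers act in series and the equivalent K is the thickness-weighted harmonic mean.
Total thickness L = 1.79 + 2.12 + 2.81 = 6.720 m.
Σ(b_i/K_i) = 1.79/89.0 + 2.12/7.61 + 2.81/4.26 = 0.9583 d.
K_eq = L / Σ(b_i/K_i) = 6.720 / 0.9583 = 7.012 m/day.
Q = K_eq · A · (Δh/L) = 7.012 × 2270 × (4.80/6.720) = 11370 m³/day.

11400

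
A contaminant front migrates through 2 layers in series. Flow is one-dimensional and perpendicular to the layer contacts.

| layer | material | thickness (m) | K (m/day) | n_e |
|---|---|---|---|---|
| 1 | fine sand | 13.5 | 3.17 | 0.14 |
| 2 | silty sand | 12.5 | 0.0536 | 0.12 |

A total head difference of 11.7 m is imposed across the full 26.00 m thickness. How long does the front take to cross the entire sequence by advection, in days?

68.8

With flow normal to the layers, continuity requires the same specific discharge q through every layer.
Σ(b_i/K_i) = 13.5/3.17 + 12.5/0.0536 = 237.5 d.
q = Δh / Σ(b_i/K_i) = 11.7 / 237.5 = 0.04927 m/day.
In each layer the seepage velocity is v_i = q/n_i, so the layer transit time is t_i = b_i·n_i / q:
  layer 1 (fine sand): t_1 = 13.5 × 0.14 / 0.04927 = 38.36 d
  layer 2 (silty sand): t_2 = 12.5 × 0.12 / 0.04927 = 30.44 d
Total t = Σ t_i = 68.80 days.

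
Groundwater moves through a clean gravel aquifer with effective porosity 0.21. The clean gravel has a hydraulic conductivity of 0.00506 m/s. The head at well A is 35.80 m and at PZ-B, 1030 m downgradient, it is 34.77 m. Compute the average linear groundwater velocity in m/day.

2.08

Convert K: 0.00506 m/s × 86400 = 437.2 m/day.
Hydraulic gradient i = (35.80 − 34.77) / 1030 = 1.03 / 1030 = 0.001000.
Darcy flux q = K · i = 437.2 × 0.001000 = 0.4372 m/day.
Seepage velocity v = q / n_e = 0.4372 / 0.21 = 2.082 m/day.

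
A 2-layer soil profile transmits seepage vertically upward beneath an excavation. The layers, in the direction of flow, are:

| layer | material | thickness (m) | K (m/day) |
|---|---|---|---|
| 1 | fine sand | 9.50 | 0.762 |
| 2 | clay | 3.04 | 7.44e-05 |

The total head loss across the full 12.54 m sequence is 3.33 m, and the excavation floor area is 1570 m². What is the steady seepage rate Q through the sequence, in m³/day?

0.128

Flow is perpendicular to layering, so the layers act in series and the equivalent K is the thickness-weighted harmonic mean.
Total thickness L = 9.50 + 3.04 = 12.54 m.
Σ(b_i/K_i) = 9.50/0.762 + 3.04/7.44e-05 = 40873 d.
K_eq = L / Σ(b_i/K_i) = 12.54 / 40873 = 0.0003068 m/day.
Q = K_eq · A · (Δh/L) = 0.0003068 × 1570 × (3.33/12.54) = 0.1279 m³/day.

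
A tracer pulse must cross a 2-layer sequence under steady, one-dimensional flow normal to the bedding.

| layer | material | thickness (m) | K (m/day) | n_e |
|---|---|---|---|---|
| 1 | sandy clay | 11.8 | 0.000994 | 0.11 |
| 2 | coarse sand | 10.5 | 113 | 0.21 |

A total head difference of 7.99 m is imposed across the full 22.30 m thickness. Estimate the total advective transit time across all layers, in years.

With flow normal to the layers, continuity requires the same specific discharge q through every layer.
Σ(b_i/K_i) = 11.8/0.000994 + 10.5/113 = 11871 d.
q = Δh / Σ(b_i/K_i) = 7.99 / 11871 = 0.0006731 m/day.
In each layer the seepage velocity is v_i = q/n_i, so the layer transit time is t_i = b_i·n_i / q:
  layer 1 (sandy clay): t_1 = 11.8 × 0.11 / 0.0006731 = 1929 d
  layer 2 (coarse sand): t_2 = 10.5 × 0.21 / 0.0006731 = 3276 d
Total t = Σ t_i = 5205 days = 14.25 years.

14.2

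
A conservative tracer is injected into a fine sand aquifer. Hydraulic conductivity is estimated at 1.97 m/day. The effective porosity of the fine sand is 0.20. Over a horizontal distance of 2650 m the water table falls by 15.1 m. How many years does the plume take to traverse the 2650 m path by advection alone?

Hydraulic gradient i = Δh / L = 15.1 / 2650 = 0.005698.
Darcy flux q = K · i = 1.970 × 0.005698 = 0.01123 m/day.
Seepage velocity v = q / n_e = 0.01123 / 0.20 = 0.05613 m/day.
Travel time t = L / v = 2650 / 0.05613 = 47215 days = 129.3 years.

129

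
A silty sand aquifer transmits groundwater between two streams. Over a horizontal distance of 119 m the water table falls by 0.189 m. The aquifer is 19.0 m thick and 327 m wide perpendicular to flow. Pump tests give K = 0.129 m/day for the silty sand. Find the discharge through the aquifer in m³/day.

1.27

Cross-sectional area A = 327 × 19.0 = 6213 m².
Hydraulic gradient i = Δh / L = 0.189 / 119 = 0.001588.
Darcy's law: Q = K · A · i = 0.1290 × 6213 × 0.001588 = 1.273 m³/day.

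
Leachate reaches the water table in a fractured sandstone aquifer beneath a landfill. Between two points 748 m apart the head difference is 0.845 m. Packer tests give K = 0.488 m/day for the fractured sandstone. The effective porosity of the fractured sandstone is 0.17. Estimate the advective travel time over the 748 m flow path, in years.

Hydraulic gradient i = Δh / L = 0.845 / 748 = 0.001130.
Darcy flux q = K · i = 0.4880 × 0.001130 = 0.0005513 m/day.
Seepage velocity v = q / n_e = 0.0005513 / 0.17 = 0.003243 m/day.
Travel time t = L / v = 748 / 0.003243 = 2.307e+05 days = 631.5 years.

632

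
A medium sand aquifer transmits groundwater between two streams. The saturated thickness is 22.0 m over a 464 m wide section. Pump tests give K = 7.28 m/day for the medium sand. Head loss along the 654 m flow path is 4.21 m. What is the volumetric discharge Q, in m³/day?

478

Cross-sectional area A = 464 × 22.0 = 10208 m².
Hydraulic gradient i = Δh / L = 4.21 / 654 = 0.006437.
Darcy's law: Q = K · A · i = 7.280 × 10208 × 0.006437 = 478.4 m³/day.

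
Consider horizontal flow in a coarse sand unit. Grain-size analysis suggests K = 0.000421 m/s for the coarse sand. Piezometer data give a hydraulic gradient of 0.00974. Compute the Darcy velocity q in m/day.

0.354

Convert K: 0.000421 m/s × 86400 = 36.37 m/day.
Hydraulic gradient i = 0.00974.
Specific discharge q = K · i = 36.37 × 0.009740 = 0.3543 m/day.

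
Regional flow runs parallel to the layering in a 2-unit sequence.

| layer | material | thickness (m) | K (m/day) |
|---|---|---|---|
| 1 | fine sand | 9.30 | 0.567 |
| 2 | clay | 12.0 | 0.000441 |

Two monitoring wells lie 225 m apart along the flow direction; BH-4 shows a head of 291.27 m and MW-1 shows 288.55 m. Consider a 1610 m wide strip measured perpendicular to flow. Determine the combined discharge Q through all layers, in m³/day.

103

Flow is parallel to layering, so each bed carries its own Darcy discharge and the transmissivities add.
Σ(K_i·b_i) = 0.567×9.30 + 0.000441×12.0 = 5.278 m²/day.
Hydraulic gradient i = (291.27 − 288.55) / 225 = 2.72 / 225 = 0.01209.
Q = Σ(K_i·b_i) · W · i = 5.278 × 1610 × 0.01209 = 102.7 m³/day.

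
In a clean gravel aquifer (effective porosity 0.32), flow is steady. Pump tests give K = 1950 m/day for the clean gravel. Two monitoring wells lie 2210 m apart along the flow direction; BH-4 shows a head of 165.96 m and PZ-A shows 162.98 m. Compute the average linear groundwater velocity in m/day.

8.22

Hydraulic gradient i = (165.96 − 162.98) / 2210 = 2.98 / 2210 = 0.001348.
Darcy flux q = K · i = 1950 × 0.001348 = 2.629 m/day.
Seepage velocity v = q / n_e = 2.629 / 0.32 = 8.217 m/day.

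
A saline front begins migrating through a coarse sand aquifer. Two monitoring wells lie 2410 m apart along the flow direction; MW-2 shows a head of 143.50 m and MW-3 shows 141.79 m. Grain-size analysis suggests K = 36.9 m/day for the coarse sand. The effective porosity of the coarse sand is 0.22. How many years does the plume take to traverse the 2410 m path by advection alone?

55.4

Hydraulic gradient i = (143.50 − 141.79) / 2410 = 1.71 / 2410 = 0.0007095.
Darcy flux q = K · i = 36.90 × 0.0007095 = 0.02618 m/day.
Seepage velocity v = q / n_e = 0.02618 / 0.22 = 0.1190 m/day.
Travel time t = L / v = 2410 / 0.1190 = 20250 days = 55.44 years.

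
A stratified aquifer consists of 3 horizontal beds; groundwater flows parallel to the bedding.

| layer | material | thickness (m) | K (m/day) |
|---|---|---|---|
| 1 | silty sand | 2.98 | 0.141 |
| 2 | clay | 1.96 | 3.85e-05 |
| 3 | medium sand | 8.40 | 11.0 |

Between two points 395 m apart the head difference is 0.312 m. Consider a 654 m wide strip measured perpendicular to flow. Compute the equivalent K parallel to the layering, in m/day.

Flow is parallel to layering, so each bed carries its own Darcy discharge and the transmissivities add.
Σ(K_i·b_i) = 0.141×2.98 + 3.85e-05×1.96 + 11.0×8.40 = 92.82 m²/day.
Total thickness b = 13.34 m, so K_eq = Σ(K_i·b_i)/b = 6.958 m/day.

6.96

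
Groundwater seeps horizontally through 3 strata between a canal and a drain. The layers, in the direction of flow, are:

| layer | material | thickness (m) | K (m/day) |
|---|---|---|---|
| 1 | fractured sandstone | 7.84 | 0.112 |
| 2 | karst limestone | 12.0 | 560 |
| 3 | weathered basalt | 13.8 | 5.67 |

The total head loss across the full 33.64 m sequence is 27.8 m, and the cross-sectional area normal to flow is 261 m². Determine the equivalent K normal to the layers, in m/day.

Flow is perpendicular to layering, so the layers act in series and the equivalent K is the thickness-weighted harmonic mean.
Total thickness L = 7.84 + 12.0 + 13.8 = 33.64 m.
Σ(b_i/K_i) = 7.84/0.112 + 12.0/560 + 13.8/5.67 = 72.46 d.
K_eq = L / Σ(b_i/K_i) = 33.64 / 72.46 = 0.4643 m/day.

0.464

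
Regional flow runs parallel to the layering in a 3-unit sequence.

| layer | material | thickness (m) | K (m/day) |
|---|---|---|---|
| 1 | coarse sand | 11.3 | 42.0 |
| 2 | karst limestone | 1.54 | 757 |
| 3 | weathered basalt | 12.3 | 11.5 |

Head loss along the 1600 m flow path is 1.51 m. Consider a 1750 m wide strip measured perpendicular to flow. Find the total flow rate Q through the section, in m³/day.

2940

Flow is parallel to layering, so each bed carries its own Darcy discharge and the transmissivities add.
Σ(K_i·b_i) = 42.0×11.3 + 757×1.54 + 11.5×12.3 = 1782 m²/day.
Hydraulic gradient i = Δh / L = 1.51 / 1600 = 0.0009438.
Q = Σ(K_i·b_i) · W · i = 1782 × 1750 × 0.0009438 = 2943 m³/day.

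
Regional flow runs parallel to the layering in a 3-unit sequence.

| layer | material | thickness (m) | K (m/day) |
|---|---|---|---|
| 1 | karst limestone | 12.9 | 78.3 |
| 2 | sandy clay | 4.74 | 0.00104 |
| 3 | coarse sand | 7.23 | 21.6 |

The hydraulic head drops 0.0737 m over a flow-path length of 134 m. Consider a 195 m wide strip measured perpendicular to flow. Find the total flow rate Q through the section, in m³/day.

125

Flow is parallel to layering, so each bed carries its own Darcy discharge and the transmissivities add.
Σ(K_i·b_i) = 78.3×12.9 + 0.00104×4.74 + 21.6×7.23 = 1166 m²/day.
Hydraulic gradient i = Δh / L = 0.0737 / 134 = 0.0005500.
Q = Σ(K_i·b_i) · W · i = 1166 × 195 × 0.0005500 = 125.1 m³/day.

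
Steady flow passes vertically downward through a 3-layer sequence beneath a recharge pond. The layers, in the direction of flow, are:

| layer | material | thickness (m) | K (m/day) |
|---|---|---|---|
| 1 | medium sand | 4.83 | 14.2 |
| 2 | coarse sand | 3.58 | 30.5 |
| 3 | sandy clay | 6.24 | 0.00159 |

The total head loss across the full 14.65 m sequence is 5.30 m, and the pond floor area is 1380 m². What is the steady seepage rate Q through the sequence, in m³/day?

1.86

Flow is perpendicular to layering, so the layers act in series and the equivalent K is the thickness-weighted harmonic mean.
Total thickness L = 4.83 + 3.58 + 6.24 = 14.65 m.
Σ(b_i/K_i) = 4.83/14.2 + 3.58/30.5 + 6.24/0.00159 = 3925 d.
K_eq = L / Σ(b_i/K_i) = 14.65 / 3925 = 0.003732 m/day.
Q = K_eq · A · (Δh/L) = 0.003732 × 1380 × (5.30/14.65) = 1.863 m³/day.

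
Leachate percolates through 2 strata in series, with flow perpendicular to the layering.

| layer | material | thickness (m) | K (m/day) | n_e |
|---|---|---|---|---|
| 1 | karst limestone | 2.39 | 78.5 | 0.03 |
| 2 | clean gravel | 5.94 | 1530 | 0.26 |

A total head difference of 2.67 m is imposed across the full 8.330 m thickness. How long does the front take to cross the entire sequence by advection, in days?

With flow normal to the layers, continuity requires the same specific discharge q through every layer.
Σ(b_i/K_i) = 2.39/78.5 + 5.94/1530 = 0.03433 d.
q = Δh / Σ(b_i/K_i) = 2.67 / 0.03433 = 77.78 m/day.
In each layer the seepage velocity is v_i = q/n_i, so the layer transit time is t_i = b_i·n_i / q:
  layer 1 (karst limestone): t_1 = 2.39 × 0.03 / 77.78 = 0.0009218 d
  layer 2 (clean gravel): t_2 = 5.94 × 0.26 / 77.78 = 0.01986 d
Total t = Σ t_i = 0.02078 days.

0.0208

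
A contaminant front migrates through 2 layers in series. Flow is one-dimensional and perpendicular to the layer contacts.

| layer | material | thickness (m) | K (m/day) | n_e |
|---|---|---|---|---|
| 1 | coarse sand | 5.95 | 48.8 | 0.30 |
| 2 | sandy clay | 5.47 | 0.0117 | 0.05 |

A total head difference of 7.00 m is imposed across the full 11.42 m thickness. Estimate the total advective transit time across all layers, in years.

With flow normal to the layers, continuity requires the same specific discharge q through every layer.
Σ(b_i/K_i) = 5.95/48.8 + 5.47/0.0117 = 467.6 d.
q = Δh / Σ(b_i/K_i) = 7.00 / 467.6 = 0.01497 m/day.
In each layer the seepage velocity is v_i = q/n_i, so the layer transit time is t_i = b_i·n_i / q:
  layer 1 (coarse sand): t_1 = 5.95 × 0.30 / 0.01497 = 119.2 d
  layer 2 (sandy clay): t_2 = 5.47 × 0.05 / 0.01497 = 18.27 d
Total t = Σ t_i = 137.5 days = 0.3765 years.

0.377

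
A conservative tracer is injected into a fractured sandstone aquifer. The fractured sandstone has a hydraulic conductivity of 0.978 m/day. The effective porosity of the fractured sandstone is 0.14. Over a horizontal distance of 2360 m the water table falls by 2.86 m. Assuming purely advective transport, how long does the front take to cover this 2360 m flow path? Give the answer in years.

Hydraulic gradient i = Δh / L = 2.86 / 2360 = 0.001212.
Darcy flux q = K · i = 0.9780 × 0.001212 = 0.001185 m/day.
Seepage velocity v = q / n_e = 0.001185 / 0.14 = 0.008466 m/day.
Travel time t = L / v = 2360 / 0.008466 = 2.788e+05 days = 763.2 years.

763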